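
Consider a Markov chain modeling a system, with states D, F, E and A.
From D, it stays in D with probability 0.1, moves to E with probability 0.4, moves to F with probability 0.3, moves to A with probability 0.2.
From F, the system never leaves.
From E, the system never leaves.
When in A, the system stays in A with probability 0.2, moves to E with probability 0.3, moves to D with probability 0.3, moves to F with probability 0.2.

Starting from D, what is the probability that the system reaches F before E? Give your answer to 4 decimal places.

0.4242

Let h(s) be the probability of absorption at F starting from transient state s. Then h(F) = 1 and h(E) = 0. By first-step analysis:
h(D) = 0.1·h(D) + 0.3·1 + 0.4·0 + 0.2·h(A)
h(A) = 0.3·h(D) + 0.2·1 + 0.3·0 + 0.2·h(A)
Solving: h(D) = 0.4242, h(A) = 0.4091.
Starting from D, the probability is 0.4242.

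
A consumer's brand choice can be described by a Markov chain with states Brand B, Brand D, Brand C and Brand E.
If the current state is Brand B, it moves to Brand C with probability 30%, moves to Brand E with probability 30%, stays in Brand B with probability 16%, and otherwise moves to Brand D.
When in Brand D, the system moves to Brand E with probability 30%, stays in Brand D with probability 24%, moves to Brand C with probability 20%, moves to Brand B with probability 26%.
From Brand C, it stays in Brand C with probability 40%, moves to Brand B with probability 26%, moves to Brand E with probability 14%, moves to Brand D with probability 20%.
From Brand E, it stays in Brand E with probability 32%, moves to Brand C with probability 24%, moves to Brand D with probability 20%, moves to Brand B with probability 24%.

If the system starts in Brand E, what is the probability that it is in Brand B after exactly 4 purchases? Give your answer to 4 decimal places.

Propagate the distribution vector 4 purchases from Brand E.
After 0 purchases: (0.0000, 0.0000, 0.0000, 1.0000)
After 1 purchase: (0.2400, 0.2000, 0.2400, 0.3200)
After 2 purchases: (0.2296, 0.2176, 0.2848, 0.2680)
After 3 purchases: (0.2317, 0.2179, 0.2906, 0.2598)
After 4 purchases: (0.2316, 0.2180, 0.2917, 0.2587)
P(in Brand B after 4 purchases) = 0.2316

0.2316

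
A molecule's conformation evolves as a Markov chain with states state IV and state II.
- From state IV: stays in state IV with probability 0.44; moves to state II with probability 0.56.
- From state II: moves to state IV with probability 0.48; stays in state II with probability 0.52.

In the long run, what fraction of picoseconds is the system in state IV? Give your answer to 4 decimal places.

Let the stationary distribution be π with π = πP and π_1 + π_2 = 1.
π_1 = 0.44·π_1 + 0.48·π_2
Solving with the normalization constraint gives π = (0.4615, 0.5385).
So the stationary probability of state IV is 0.4615.

0.4615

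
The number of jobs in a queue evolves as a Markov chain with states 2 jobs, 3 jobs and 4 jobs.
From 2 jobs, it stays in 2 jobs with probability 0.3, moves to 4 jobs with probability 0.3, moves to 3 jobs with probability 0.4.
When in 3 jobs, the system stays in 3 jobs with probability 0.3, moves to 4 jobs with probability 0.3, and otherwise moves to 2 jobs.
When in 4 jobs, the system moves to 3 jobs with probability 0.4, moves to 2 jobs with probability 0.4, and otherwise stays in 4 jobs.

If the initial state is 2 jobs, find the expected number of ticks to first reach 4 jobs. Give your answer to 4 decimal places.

3.3333

Let t(s) be the expected number of ticks to first reach 4 jobs from state s, with t(4 jobs) = 0. Conditioning on the first tick:
t(2 jobs) = 1 + 0.3·t(2 jobs) + 0.4·t(3 jobs)
t(3 jobs) = 1 + 0.4·t(2 jobs) + 0.3·t(3 jobs)
Solving: t(2 jobs) = 3.3333, t(3 jobs) = 3.3333.
Expected ticks from 2 jobs to 4 jobs: 3.3333.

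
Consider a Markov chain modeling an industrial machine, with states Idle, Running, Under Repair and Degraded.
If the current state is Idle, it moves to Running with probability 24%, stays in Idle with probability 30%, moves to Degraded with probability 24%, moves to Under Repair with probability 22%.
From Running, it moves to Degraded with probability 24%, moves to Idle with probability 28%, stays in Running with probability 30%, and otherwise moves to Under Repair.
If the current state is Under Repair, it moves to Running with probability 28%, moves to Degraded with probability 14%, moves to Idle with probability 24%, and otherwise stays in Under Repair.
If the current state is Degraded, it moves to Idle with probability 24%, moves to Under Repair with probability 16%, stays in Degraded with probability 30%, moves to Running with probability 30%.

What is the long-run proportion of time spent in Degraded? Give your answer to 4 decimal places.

0.2318

Let the stationary distribution be π with π = πP and π_1 + π_2 + π_3 + π_4 = 1.
π_1 = 0.3·π_1 + 0.28·π_2 + 0.24·π_3 + 0.24·π_4
π_2 = 0.24·π_1 + 0.3·π_2 + 0.28·π_3 + 0.3·π_4
π_3 = 0.22·π_1 + 0.18·π_2 + 0.34·π_3 + 0.16·π_4
Solving with the normalization constraint gives π = (0.2672, 0.2795, 0.2215, 0.2318).
So the stationary probability of Degraded is 0.2318.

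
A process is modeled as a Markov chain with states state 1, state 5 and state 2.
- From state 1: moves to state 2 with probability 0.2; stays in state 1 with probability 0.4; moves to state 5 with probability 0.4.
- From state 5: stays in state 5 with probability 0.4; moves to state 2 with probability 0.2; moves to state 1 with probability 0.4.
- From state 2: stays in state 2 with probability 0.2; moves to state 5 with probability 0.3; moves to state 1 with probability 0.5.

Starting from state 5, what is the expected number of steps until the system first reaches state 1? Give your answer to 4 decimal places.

Let t(s) be the expected number of steps to first reach state 1 from state s, with t(state 1) = 0. Conditioning on the first step:
t(state 5) = 1 + 0.4·t(state 5) + 0.2·t(state 2)
t(state 2) = 1 + 0.3·t(state 5) + 0.2·t(state 2)
Solving: t(state 5) = 2.3810, t(state 2) = 2.1429.
Expected steps from state 5 to state 1: 2.3810.

2.3810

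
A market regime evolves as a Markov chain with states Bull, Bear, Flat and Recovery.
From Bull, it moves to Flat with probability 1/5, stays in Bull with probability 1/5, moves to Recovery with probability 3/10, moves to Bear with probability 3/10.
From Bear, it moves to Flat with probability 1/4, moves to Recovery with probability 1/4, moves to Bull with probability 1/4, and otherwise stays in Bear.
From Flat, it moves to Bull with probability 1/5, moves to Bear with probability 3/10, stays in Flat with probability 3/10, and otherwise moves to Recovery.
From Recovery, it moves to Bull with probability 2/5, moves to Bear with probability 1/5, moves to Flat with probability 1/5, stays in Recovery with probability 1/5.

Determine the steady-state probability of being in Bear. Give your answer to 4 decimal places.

Let the stationary distribution be π with π = πP and π_1 + π_2 + π_3 + π_4 = 1.
π_1 = 0.2·π_1 + 0.25·π_2 + 0.2·π_3 + 0.4·π_4
π_2 = 0.3·π_1 + 0.25·π_2 + 0.3·π_3 + 0.2·π_4
π_3 = 0.2·π_1 + 0.25·π_2 + 0.3·π_3 + 0.2·π_4
Solving with the normalization constraint gives π = (0.2610, 0.2629, 0.2368, 0.2392).
So the stationary probability of Bear is 0.2629.

0.2629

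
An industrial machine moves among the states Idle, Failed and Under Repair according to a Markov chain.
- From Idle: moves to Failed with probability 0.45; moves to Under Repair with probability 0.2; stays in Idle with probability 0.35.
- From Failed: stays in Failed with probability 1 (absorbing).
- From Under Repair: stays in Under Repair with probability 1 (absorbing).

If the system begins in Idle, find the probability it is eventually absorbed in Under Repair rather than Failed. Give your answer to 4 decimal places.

Let h(s) be the probability of absorption at Under Repair starting from transient state s. Then h(Under Repair) = 1 and h(Failed) = 0. By first-step analysis:
h(Idle) = 0.35·h(Idle) + 0.45·0 + 0.2·1
Solving: h(Idle) = 0.3077.
Starting from Idle, the probability is 0.3077.

0.3077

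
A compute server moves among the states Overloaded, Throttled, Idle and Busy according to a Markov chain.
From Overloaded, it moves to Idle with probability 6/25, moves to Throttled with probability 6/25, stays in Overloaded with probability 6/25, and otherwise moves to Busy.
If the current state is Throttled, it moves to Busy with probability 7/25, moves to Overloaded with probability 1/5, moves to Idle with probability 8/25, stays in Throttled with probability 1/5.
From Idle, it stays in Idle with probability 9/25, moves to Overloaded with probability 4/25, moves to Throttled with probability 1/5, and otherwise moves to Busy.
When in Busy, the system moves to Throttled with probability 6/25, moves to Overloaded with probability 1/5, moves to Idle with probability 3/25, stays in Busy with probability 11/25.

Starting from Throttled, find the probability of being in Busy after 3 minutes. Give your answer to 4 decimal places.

0.3320

Propagate the distribution vector 3 minutes from Throttled.
After 0 minutes: (0.0000, 1.0000, 0.0000, 0.0000)
After 1 minute: (0.2000, 0.2000, 0.3200, 0.2800)
After 2 minutes: (0.1952, 0.2192, 0.2608, 0.3248)
After 3 minutes: (0.1974, 0.2208, 0.2499, 0.3320)
P(in Busy after 3 minutes) = 0.3320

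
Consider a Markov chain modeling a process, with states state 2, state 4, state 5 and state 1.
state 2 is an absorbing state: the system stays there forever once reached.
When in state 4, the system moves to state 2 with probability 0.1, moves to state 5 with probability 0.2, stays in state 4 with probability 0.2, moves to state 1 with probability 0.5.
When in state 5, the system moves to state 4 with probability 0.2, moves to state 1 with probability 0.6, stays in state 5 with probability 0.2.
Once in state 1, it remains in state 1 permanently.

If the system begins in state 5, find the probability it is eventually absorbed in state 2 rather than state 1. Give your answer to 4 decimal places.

Let h(s) be the probability of absorption at state 2 starting from transient state s. Then h(state 2) = 1 and h(state 1) = 0. By first-step analysis:
h(state 4) = 0.1·1 + 0.2·h(state 4) + 0.2·h(state 5) + 0.5·0
h(state 5) = 0.2·h(state 4) + 0.2·h(state 5) + 0.6·0
Solving: h(state 4) = 0.1333, h(state 5) = 0.0333.
Starting from state 5, the probability is 0.0333.

0.0333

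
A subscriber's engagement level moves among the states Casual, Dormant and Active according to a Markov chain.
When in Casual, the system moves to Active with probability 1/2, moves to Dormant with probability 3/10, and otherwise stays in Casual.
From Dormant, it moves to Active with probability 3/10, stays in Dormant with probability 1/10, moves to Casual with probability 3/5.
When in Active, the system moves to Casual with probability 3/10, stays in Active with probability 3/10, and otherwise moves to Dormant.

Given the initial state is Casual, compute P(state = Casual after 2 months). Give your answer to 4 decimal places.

Sum over the intermediate state after 1 month:
P = P(Casual→Casual)·P(Casual→Casual) + P(Casual→Dormant)·P(Dormant→Casual) + P(Casual→Active)·P(Active→Casual)
  = 0.2×0.2 + 0.3×0.6 + 0.5×0.3
  = 0.0400 + 0.1800 + 0.1500 = 0.3700

0.3700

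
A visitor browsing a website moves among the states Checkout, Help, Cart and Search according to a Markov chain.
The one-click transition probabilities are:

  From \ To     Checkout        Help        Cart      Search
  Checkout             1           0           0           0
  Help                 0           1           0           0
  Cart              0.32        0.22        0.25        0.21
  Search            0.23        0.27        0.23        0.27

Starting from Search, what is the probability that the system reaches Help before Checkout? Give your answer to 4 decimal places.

Let h(s) be the probability of absorption at Help starting from transient state s. Then h(Help) = 1 and h(Checkout) = 0. By first-step analysis:
h(Cart) = 0.32·0 + 0.22·1 + 0.25·h(Cart) + 0.21·h(Search)
h(Search) = 0.23·0 + 0.27·1 + 0.23·h(Cart) + 0.27·h(Search)
Solving: h(Cart) = 0.4353, h(Search) = 0.5070.
Starting from Search, the probability is 0.5070.

0.5070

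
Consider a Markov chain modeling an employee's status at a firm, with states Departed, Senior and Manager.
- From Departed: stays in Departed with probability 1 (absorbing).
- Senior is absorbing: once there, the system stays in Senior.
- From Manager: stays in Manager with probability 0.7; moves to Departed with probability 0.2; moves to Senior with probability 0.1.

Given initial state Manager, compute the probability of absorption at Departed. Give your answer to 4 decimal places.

Let h(s) be the probability of absorption at Departed starting from transient state s. Then h(Departed) = 1 and h(Senior) = 0. By first-step analysis:
h(Manager) = 0.2·1 + 0.1·0 + 0.7·h(Manager)
Solving: h(Manager) = 0.6667.
Starting from Manager, the probability is 0.6667.

0.6667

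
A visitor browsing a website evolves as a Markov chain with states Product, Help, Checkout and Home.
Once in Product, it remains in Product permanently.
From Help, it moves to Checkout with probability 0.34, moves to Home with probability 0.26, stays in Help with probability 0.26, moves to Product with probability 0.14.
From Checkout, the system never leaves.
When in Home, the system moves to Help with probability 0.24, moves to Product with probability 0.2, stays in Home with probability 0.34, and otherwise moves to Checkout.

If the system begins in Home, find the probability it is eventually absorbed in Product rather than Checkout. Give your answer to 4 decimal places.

Let h(s) be the probability of absorption at Product starting from transient state s. Then h(Product) = 1 and h(Checkout) = 0. By first-step analysis:
h(Help) = 0.14·1 + 0.26·h(Help) + 0.34·0 + 0.26·h(Home)
h(Home) = 0.2·1 + 0.24·h(Help) + 0.22·0 + 0.34·h(Home)
Solving: h(Help) = 0.3390, h(Home) = 0.4263.
Starting from Home, the probability is 0.4263.

0.4263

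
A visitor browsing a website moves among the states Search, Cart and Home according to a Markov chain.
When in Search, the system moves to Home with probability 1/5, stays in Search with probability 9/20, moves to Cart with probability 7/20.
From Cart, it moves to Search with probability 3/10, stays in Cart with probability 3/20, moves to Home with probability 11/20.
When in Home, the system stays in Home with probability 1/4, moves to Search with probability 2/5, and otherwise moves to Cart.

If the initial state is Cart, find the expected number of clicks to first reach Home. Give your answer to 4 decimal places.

2.3448

Let t(s) be the expected number of clicks to first reach Home from state s, with t(Home) = 0. Conditioning on the first click:
t(Search) = 1 + 0.45·t(Search) + 0.35·t(Cart)
t(Cart) = 1 + 0.3·t(Search) + 0.15·t(Cart)
Solving: t(Search) = 3.3103, t(Cart) = 2.3448.
Expected clicks from Cart to Home: 2.3448.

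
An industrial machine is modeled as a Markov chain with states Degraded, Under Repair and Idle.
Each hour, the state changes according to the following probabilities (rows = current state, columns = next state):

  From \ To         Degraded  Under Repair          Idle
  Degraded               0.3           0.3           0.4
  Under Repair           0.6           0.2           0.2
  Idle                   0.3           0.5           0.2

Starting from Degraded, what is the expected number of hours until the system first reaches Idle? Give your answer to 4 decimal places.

2.8947

Let t(s) be the expected number of hours to first reach Idle from state s, with t(Idle) = 0. Conditioning on the first hour:
t(Degraded) = 1 + 0.3·t(Degraded) + 0.3·t(Under Repair)
t(Under Repair) = 1 + 0.6·t(Degraded) + 0.2·t(Under Repair)
Solving: t(Degraded) = 2.8947, t(Under Repair) = 3.4211.
Expected hours from Degraded to Idle: 2.8947.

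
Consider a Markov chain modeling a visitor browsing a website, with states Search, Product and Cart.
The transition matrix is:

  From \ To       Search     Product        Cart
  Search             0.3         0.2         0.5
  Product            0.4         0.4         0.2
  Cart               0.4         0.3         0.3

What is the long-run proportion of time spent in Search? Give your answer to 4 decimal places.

Let the stationary distribution be π with π = πP and π_1 + π_2 + π_3 = 1.
π_1 = 0.3·π_1 + 0.4·π_2 + 0.4·π_3
π_2 = 0.2·π_1 + 0.4·π_2 + 0.3·π_3
Solving with the normalization constraint gives π = (0.3636, 0.2929, 0.3434).
So the stationary probability of Search is 0.3636.

0.3636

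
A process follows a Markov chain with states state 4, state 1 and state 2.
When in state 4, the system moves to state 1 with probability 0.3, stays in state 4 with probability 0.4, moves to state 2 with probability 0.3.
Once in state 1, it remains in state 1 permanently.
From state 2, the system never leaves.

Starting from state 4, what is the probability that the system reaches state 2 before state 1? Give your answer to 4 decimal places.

0.5000

Let h(s) be the probability of absorption at state 2 starting from transient state s. Then h(state 2) = 1 and h(state 1) = 0. By first-step analysis:
h(state 4) = 0.4·h(state 4) + 0.3·0 + 0.3·1
Solving: h(state 4) = 0.5000.
Starting from state 4, the probability is 0.5000.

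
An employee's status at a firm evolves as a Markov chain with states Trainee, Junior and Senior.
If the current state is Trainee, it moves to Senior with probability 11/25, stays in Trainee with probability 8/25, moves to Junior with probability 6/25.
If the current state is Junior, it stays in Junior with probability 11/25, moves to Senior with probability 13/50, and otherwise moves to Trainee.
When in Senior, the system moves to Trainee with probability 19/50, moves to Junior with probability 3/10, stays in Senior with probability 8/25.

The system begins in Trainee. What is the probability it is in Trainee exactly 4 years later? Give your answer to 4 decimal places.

0.3341

Propagate the distribution vector 4 years from Trainee.
After 0 years: (1.0000, 0.0000, 0.0000)
After 1 year: (0.3200, 0.2400, 0.4400)
After 2 years: (0.3416, 0.3144, 0.3440)
After 3 years: (0.3344, 0.3235, 0.3421)
After 4 years: (0.3341, 0.3252, 0.3407)
P(in Trainee after 4 years) = 0.3341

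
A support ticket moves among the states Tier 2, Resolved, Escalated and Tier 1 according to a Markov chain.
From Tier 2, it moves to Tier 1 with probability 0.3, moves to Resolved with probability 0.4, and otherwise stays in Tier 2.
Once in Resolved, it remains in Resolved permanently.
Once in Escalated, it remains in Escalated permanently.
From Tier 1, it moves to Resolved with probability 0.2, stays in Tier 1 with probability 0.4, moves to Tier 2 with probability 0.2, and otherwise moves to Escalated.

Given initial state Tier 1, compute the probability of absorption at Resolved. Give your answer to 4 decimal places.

0.6111

Let h(s) be the probability of absorption at Resolved starting from transient state s. Then h(Resolved) = 1 and h(Escalated) = 0. By first-step analysis:
h(Tier 2) = 0.3·h(Tier 2) + 0.4·1 + 0.3·h(Tier 1)
h(Tier 1) = 0.2·h(Tier 2) + 0.2·1 + 0.2·0 + 0.4·h(Tier 1)
Solving: h(Tier 2) = 0.8333, h(Tier 1) = 0.6111.
Starting from Tier 1, the probability is 0.6111.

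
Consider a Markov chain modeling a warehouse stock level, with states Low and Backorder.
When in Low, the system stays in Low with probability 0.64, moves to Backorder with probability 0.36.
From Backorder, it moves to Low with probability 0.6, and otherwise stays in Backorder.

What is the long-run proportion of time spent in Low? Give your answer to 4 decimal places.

0.6250

Let the stationary distribution be π with π = πP and π_1 + π_2 = 1.
π_1 = 0.64·π_1 + 0.6·π_2
Solving with the normalization constraint gives π = (0.6250, 0.3750).
So the stationary probability of Low is 0.6250.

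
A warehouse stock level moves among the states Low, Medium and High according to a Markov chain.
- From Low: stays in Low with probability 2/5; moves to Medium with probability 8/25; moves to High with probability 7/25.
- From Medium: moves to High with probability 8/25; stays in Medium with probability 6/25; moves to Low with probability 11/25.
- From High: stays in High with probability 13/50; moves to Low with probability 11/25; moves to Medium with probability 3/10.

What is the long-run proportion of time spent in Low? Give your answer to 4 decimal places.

Let the stationary distribution be π with π = πP and π_1 + π_2 + π_3 = 1.
π_1 = 0.4·π_1 + 0.44·π_2 + 0.44·π_3
π_2 = 0.32·π_1 + 0.24·π_2 + 0.3·π_3
Solving with the normalization constraint gives π = (0.4231, 0.2910, 0.2859).
So the stationary probability of Low is 0.4231.

0.4231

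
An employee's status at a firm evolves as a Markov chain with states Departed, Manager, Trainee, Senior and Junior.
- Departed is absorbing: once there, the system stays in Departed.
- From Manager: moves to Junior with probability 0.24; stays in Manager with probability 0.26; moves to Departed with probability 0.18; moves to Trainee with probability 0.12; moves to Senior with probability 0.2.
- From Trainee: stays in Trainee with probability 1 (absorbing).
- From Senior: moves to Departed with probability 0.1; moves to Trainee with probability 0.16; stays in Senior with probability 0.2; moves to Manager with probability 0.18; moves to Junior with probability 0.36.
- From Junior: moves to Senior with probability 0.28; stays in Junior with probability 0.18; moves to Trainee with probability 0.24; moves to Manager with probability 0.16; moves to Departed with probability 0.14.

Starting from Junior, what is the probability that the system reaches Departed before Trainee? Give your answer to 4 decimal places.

Let h(s) be the probability of absorption at Departed starting from transient state s. Then h(Departed) = 1 and h(Trainee) = 0. By first-step analysis:
h(Manager) = 0.18·1 + 0.26·h(Manager) + 0.12·0 + 0.2·h(Senior) + 0.24·h(Junior)
h(Senior) = 0.1·1 + 0.18·h(Manager) + 0.16·0 + 0.2·h(Senior) + 0.36·h(Junior)
h(Junior) = 0.14·1 + 0.16·h(Manager) + 0.24·0 + 0.28·h(Senior) + 0.18·h(Junior)
Solving: h(Manager) = 0.4894, h(Senior) = 0.4193, h(Junior) = 0.4094.
Starting from Junior, the probability is 0.4094.

0.4094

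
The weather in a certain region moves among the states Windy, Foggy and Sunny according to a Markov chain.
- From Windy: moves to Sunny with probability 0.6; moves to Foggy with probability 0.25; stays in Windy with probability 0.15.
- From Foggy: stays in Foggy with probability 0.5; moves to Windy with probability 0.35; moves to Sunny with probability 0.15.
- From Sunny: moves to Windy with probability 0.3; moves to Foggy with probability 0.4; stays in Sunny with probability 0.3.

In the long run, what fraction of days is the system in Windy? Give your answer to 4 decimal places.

0.2782

Let the stationary distribution be π with π = πP and π_1 + π_2 + π_3 = 1.
π_1 = 0.15·π_1 + 0.35·π_2 + 0.3·π_3
π_2 = 0.25·π_1 + 0.5·π_2 + 0.4·π_3
Solving with the normalization constraint gives π = (0.2782, 0.3981, 0.3237).
So the stationary probability of Windy is 0.2782.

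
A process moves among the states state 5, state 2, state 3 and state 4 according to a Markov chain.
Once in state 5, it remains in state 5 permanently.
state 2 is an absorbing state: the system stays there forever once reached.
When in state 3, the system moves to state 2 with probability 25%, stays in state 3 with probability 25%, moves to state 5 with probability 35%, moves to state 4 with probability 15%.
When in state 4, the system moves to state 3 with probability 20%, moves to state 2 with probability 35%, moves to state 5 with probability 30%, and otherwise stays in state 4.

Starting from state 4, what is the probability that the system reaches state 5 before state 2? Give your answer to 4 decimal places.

0.4856

Let h(s) be the probability of absorption at state 5 starting from transient state s. Then h(state 5) = 1 and h(state 2) = 0. By first-step analysis:
h(state 3) = 0.35·1 + 0.25·0 + 0.25·h(state 3) + 0.15·h(state 4)
h(state 4) = 0.3·1 + 0.35·0 + 0.2·h(state 3) + 0.15·h(state 4)
Solving: h(state 3) = 0.5638, h(state 4) = 0.4856.
Starting from state 4, the probability is 0.4856.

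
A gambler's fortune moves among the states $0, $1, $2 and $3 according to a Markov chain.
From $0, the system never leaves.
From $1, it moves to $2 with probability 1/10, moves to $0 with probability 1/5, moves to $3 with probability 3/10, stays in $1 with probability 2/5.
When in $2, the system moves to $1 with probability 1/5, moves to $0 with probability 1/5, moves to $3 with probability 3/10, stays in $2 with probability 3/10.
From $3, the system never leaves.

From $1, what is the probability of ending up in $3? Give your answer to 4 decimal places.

0.6000

Let h(s) be the probability of absorption at $3 starting from transient state s. Then h($3) = 1 and h($0) = 0. By first-step analysis:
h($1) = 0.2·0 + 0.4·h($1) + 0.1·h($2) + 0.3·1
h($2) = 0.2·0 + 0.2·h($1) + 0.3·h($2) + 0.3·1
Solving: h($1) = 0.6000, h($2) = 0.6000.
Starting from $1, the probability is 0.6000.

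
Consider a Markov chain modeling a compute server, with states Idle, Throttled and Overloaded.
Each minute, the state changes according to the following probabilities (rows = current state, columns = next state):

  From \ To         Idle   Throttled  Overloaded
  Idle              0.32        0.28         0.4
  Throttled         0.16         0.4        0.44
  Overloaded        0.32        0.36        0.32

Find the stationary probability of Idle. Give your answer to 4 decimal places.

Let the stationary distribution be π with π = πP and π_1 + π_2 + π_3 = 1.
π_1 = 0.32·π_1 + 0.16·π_2 + 0.32·π_3
π_2 = 0.28·π_1 + 0.4·π_2 + 0.36·π_3
Solving with the normalization constraint gives π = (0.2635, 0.3530, 0.3834).
So the stationary probability of Idle is 0.2635.

0.2635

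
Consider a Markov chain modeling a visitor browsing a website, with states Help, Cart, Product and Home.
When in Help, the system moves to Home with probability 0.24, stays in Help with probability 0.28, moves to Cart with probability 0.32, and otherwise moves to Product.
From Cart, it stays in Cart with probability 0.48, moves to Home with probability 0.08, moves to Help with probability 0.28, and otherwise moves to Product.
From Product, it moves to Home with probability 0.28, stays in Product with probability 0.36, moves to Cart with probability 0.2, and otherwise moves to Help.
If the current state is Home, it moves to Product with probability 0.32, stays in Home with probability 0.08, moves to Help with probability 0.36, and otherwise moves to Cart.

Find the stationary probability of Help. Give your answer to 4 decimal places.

Let the stationary distribution be π with π = πP and π_1 + π_2 + π_3 + π_4 = 1.
π_1 = 0.28·π_1 + 0.28·π_2 + 0.16·π_3 + 0.36·π_4
π_2 = 0.32·π_1 + 0.48·π_2 + 0.2·π_3 + 0.24·π_4
π_3 = 0.16·π_1 + 0.16·π_2 + 0.36·π_3 + 0.32·π_4
Solving with the normalization constraint gives π = (0.2655, 0.3314, 0.2338, 0.1692).
So the stationary probability of Help is 0.2655.

0.2655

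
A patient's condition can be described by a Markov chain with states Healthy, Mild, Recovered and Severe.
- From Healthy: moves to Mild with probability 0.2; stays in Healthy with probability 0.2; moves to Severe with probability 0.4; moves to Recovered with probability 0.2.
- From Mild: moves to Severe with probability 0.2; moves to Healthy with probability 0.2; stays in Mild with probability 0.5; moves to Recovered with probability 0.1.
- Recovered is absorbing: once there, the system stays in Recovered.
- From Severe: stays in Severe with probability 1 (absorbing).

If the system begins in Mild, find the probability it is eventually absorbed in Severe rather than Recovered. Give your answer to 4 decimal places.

0.6667

Let h(s) be the probability of absorption at Severe starting from transient state s. Then h(Severe) = 1 and h(Recovered) = 0. By first-step analysis:
h(Healthy) = 0.2·h(Healthy) + 0.2·h(Mild) + 0.2·0 + 0.4·1
h(Mild) = 0.2·h(Healthy) + 0.5·h(Mild) + 0.1·0 + 0.2·1
Solving: h(Healthy) = 0.6667, h(Mild) = 0.6667.
Starting from Mild, the probability is 0.6667.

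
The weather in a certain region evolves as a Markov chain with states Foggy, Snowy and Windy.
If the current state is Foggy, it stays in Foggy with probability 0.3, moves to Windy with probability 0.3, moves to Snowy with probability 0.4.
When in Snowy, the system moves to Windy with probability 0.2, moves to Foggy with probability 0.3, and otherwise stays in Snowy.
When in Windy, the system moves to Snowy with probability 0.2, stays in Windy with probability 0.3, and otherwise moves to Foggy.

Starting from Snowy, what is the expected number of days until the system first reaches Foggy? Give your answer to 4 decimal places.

Let t(s) be the expected number of days to first reach Foggy from state s, with t(Foggy) = 0. Conditioning on the first day:
t(Snowy) = 1 + 0.5·t(Snowy) + 0.2·t(Windy)
t(Windy) = 1 + 0.2·t(Snowy) + 0.3·t(Windy)
Solving: t(Snowy) = 2.9032, t(Windy) = 2.2581.
Expected days from Snowy to Foggy: 2.9032.

2.9032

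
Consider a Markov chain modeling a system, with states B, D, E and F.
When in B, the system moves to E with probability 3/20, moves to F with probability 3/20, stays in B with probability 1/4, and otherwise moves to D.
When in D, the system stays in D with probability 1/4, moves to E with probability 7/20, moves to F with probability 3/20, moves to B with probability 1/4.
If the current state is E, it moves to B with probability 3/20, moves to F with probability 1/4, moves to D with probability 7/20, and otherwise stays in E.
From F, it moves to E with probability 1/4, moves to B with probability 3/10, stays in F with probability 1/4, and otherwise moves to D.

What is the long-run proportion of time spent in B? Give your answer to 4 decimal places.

0.2340

Let the stationary distribution be π with π = πP and π_1 + π_2 + π_3 + π_4 = 1.
π_1 = 0.25·π_1 + 0.25·π_2 + 0.15·π_3 + 0.3·π_4
π_2 = 0.45·π_1 + 0.25·π_2 + 0.35·π_3 + 0.2·π_4
π_3 = 0.15·π_1 + 0.35·π_2 + 0.25·π_3 + 0.25·π_4
Solving with the normalization constraint gives π = (0.2340, 0.3128, 0.2579, 0.1953).
So the stationary probability of B is 0.2340.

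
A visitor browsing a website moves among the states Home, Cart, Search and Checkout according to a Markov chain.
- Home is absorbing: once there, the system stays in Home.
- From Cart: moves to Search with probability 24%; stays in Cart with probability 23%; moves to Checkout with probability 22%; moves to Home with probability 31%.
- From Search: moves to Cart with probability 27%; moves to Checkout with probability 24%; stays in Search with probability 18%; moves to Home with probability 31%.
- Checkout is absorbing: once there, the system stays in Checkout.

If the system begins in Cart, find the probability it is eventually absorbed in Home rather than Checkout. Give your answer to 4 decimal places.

0.5800

Let h(s) be the probability of absorption at Home starting from transient state s. Then h(Home) = 1 and h(Checkout) = 0. By first-step analysis:
h(Cart) = 0.31·1 + 0.23·h(Cart) + 0.24·h(Search) + 0.22·0
h(Search) = 0.31·1 + 0.27·h(Cart) + 0.18·h(Search) + 0.24·0
Solving: h(Cart) = 0.5800, h(Search) = 0.5690.
Starting from Cart, the probability is 0.5800.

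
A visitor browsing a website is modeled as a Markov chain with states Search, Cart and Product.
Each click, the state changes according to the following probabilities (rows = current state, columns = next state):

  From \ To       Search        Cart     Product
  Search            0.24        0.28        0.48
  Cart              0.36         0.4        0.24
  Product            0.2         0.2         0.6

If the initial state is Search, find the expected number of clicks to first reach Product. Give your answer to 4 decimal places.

Let t(s) be the expected number of clicks to first reach Product from state s, with t(Product) = 0. Conditioning on the first click:
t(Search) = 1 + 0.24·t(Search) + 0.28·t(Cart)
t(Cart) = 1 + 0.36·t(Search) + 0.4·t(Cart)
Solving: t(Search) = 2.4775, t(Cart) = 3.1532.
Expected clicks from Search to Product: 2.4775.

2.4775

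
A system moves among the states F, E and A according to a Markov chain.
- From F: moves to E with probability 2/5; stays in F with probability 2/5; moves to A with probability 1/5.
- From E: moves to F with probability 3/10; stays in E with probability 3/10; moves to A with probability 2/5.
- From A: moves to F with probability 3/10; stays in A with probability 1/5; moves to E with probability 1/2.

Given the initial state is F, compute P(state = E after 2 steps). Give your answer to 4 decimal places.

0.3800

Sum over the intermediate state after 1 step:
P = P(F→F)·P(F→E) + P(F→E)·P(E→E) + P(F→A)·P(A→E)
  = 0.4×0.4 + 0.4×0.3 + 0.2×0.5
  = 0.1600 + 0.1200 + 0.1000 = 0.3800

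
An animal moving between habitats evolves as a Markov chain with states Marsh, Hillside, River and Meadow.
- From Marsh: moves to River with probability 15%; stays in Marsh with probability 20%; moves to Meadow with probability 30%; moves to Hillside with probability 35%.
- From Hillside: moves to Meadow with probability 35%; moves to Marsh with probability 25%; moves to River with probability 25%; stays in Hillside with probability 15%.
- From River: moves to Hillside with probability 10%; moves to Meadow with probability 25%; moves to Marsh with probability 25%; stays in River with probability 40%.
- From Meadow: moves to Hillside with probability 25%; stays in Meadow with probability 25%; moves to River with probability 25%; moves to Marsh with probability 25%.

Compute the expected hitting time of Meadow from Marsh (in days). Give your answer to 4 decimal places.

Let t(s) be the expected number of days to first reach Meadow from state s, with t(Meadow) = 0. Conditioning on the first day:
t(Marsh) = 1 + 0.2·t(Marsh) + 0.35·t(Hillside) + 0.15·t(River)
t(Hillside) = 1 + 0.25·t(Marsh) + 0.15·t(Hillside) + 0.25·t(River)
t(River) = 1 + 0.25·t(Marsh) + 0.1·t(Hillside) + 0.4·t(River)
Solving: t(Marsh) = 3.3273, t(Hillside) = 3.2104, t(River) = 3.5881.
Expected days from Marsh to Meadow: 3.3273.

3.3273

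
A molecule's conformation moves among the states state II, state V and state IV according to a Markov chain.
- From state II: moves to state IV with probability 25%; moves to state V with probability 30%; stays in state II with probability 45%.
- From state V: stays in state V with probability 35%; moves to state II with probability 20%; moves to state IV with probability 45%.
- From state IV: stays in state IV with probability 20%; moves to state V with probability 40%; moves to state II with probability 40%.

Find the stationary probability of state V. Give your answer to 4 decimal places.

Let the stationary distribution be π with π = πP and π_1 + π_2 + π_3 = 1.
π_1 = 0.45·π_1 + 0.2·π_2 + 0.4·π_3
π_2 = 0.3·π_1 + 0.35·π_2 + 0.4·π_3
Solving with the normalization constraint gives π = (0.3478, 0.3478, 0.3043).
So the stationary probability of state V is 0.3478.

0.3478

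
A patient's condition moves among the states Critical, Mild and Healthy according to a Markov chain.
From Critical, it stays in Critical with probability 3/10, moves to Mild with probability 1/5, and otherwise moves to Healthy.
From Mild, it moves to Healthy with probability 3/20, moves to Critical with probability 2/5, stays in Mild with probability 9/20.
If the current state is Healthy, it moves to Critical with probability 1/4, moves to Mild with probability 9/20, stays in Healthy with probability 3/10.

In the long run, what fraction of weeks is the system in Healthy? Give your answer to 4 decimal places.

Let the stationary distribution be π with π = πP and π_1 + π_2 + π_3 = 1.
π_1 = 0.3·π_1 + 0.4·π_2 + 0.25·π_3
π_2 = 0.2·π_1 + 0.45·π_2 + 0.45·π_3
Solving with the normalization constraint gives π = (0.3215, 0.3696, 0.3089).
So the stationary probability of Healthy is 0.3089.

0.3089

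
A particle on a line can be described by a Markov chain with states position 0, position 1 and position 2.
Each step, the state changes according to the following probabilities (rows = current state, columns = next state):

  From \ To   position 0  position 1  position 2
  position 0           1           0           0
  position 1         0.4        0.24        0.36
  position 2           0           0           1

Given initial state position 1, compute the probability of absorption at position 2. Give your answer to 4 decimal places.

Let h(s) be the probability of absorption at position 2 starting from transient state s. Then h(position 2) = 1 and h(position 0) = 0. By first-step analysis:
h(position 1) = 0.4·0 + 0.24·h(position 1) + 0.36·1
Solving: h(position 1) = 0.4737.
Starting from position 1, the probability is 0.4737.

0.4737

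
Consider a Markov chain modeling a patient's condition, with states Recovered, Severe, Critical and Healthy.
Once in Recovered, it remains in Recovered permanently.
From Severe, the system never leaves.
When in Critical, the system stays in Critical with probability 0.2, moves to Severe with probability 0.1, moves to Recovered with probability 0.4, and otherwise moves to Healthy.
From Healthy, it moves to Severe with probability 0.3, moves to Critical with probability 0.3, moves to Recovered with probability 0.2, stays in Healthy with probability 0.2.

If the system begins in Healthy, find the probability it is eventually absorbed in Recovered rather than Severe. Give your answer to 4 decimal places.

0.5091

Let h(s) be the probability of absorption at Recovered starting from transient state s. Then h(Recovered) = 1 and h(Severe) = 0. By first-step analysis:
h(Critical) = 0.4·1 + 0.1·0 + 0.2·h(Critical) + 0.3·h(Healthy)
h(Healthy) = 0.2·1 + 0.3·0 + 0.3·h(Critical) + 0.2·h(Healthy)
Solving: h(Critical) = 0.6909, h(Healthy) = 0.5091.
Starting from Healthy, the probability is 0.5091.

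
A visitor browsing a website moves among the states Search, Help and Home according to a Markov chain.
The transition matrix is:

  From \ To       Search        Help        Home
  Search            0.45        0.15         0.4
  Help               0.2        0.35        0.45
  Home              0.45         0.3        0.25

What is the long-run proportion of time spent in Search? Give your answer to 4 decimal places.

Let the stationary distribution be π with π = πP and π_1 + π_2 + π_3 = 1.
π_1 = 0.45·π_1 + 0.2·π_2 + 0.45·π_3
π_2 = 0.15·π_1 + 0.35·π_2 + 0.3·π_3
Solving with the normalization constraint gives π = (0.3863, 0.2548, 0.3589).
So the stationary probability of Search is 0.3863.

0.3863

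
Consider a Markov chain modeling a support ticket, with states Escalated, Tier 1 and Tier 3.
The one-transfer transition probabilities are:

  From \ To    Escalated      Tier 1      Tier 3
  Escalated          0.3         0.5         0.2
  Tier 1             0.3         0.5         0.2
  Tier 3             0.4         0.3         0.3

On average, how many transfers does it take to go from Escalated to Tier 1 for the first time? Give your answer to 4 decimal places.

Let t(s) be the expected number of transfers to first reach Tier 1 from state s, with t(Tier 1) = 0. Conditioning on the first transfer:
t(Escalated) = 1 + 0.3·t(Escalated) + 0.2·t(Tier 3)
t(Tier 3) = 1 + 0.4·t(Escalated) + 0.3·t(Tier 3)
Solving: t(Escalated) = 2.1951, t(Tier 3) = 2.6829.
Expected transfers from Escalated to Tier 1: 2.1951.

2.1951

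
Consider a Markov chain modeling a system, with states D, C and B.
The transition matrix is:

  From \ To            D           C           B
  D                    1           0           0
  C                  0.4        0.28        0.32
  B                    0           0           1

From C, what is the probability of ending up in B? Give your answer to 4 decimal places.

0.4444

Let h(s) be the probability of absorption at B starting from transient state s. Then h(B) = 1 and h(D) = 0. By first-step analysis:
h(C) = 0.4·0 + 0.28·h(C) + 0.32·1
Solving: h(C) = 0.4444.
Starting from C, the probability is 0.4444.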